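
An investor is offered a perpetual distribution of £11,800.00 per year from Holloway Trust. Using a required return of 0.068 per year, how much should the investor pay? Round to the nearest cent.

Level perpetuity: PV = C / r = £11,800.00 / 0.068 = £173,529.41

£173529.41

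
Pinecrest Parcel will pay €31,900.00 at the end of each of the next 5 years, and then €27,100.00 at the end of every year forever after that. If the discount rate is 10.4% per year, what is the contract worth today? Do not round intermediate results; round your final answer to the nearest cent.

PV of 5-year annuity: €31,900.00 × [1 − (1+0.104)^−5] / 0.104 = 119700.46651
Perpetuity value at year 5: €27,100.00 / 0.104 = 260576.92308
PV of perpetuity: 260576.92308 / (1+0.104)^5 = 158887.81203
Total PV = 119700.46651 + 158887.81203 = 278588.27854

€278588.28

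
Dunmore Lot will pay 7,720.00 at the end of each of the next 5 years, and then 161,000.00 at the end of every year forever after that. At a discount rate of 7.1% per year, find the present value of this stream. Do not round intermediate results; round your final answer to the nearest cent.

1640806.56

PV of 5-year annuity: 7,720.00 × [1 − (1+0.071)^−5] / 0.071 = 31568.95136
Perpetuity value at year 5: 161,000.00 / 0.071 = 2267605.63380
PV of perpetuity: 2267605.63380 / (1+0.071)^5 = 1609237.60667
Total PV = 31568.95136 + 1609237.60667 = 1640806.55804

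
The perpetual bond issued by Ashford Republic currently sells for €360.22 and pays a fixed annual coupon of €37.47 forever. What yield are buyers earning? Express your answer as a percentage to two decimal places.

P = C/r ⇒ r = C/P = €37.47/€360.22 = 0.104020

10.40%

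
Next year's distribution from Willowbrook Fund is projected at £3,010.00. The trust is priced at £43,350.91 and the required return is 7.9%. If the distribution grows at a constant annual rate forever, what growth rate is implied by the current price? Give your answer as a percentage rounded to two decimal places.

0.96%

P = D₁/(r−g) ⇒ g = r − D₁/P = 0.079 − £3,010.00/£43,350.91 = 0.009567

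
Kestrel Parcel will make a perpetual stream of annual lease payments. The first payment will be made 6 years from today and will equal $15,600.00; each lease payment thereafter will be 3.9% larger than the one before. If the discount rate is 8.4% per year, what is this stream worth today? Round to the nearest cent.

$231614.46

Value at end of year 5: C₁ / (r − g) = $15,600.00 / (0.084 − 0.039) = $346,666.6667
Discount to today: PV = $346,666.6667 / (1 + 0.084)^5 = $346,666.6667 / 1.496740 = $231,614.46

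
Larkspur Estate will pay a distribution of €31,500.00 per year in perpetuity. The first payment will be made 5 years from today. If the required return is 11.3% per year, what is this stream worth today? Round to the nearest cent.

Value at end of year 4: C / r = €31,500.00 / 0.113 = €278,761.0619
Discount to today: PV = €278,761.0619 / (1 + 0.113)^4 = €278,761.0619 / 1.534549 = €181,656.71

€181656.71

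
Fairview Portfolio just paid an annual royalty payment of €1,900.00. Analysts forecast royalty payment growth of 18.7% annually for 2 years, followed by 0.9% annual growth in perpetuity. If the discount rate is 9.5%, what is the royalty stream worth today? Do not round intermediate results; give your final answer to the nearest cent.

D_1 = 2255.30000
D_2 = 2677.04110
Terminal value at year 2: TV = D_2×(1+g_2)/(r−g_2) = 2701.13447/0.086 = 31408.54035
P_0 = D_1/(1+r)^1 + D_2/(1+r)^2 + TV/(1+r)^2
    = 2059.63470 + 2232.68164 + 26195.06712 = 30487.38346

€30487.38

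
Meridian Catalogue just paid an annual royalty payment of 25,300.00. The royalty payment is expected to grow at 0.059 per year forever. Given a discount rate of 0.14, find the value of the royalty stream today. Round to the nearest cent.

D₁ = D₀ × (1 + g) = 25,300.00 × 1.059 = 26,792.7000
Growing perpetuity: P = D₁ / (r − g) = 26,792.7000 / (0.14 − 0.059) = 330,774.07

330774.07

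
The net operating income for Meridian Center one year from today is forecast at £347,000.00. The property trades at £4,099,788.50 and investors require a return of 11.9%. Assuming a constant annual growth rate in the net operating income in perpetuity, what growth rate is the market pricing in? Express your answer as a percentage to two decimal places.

P = D₁/(r−g) ⇒ g = r − D₁/P = 0.119 − £347,000.00/£4,099,788.50 = 0.034361

3.44%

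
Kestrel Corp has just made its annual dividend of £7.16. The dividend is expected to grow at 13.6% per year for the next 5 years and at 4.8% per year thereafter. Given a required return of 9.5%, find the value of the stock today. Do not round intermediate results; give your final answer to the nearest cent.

£231.89

D_1 = 8.13376
D_2 = 9.23995
D_3 = 10.49658
D_4 = 11.92412
D_5 = 13.54580
Terminal value at year 5: TV = D_5×(1+g_2)/(r−g_2) = 14.19600/0.047 = 302.04253
P_0 = D_1/(1+r)^1 + D_2/(1+r)^2 + D_3/(1+r)^3 + D_4/(1+r)^4 + D_5/(1+r)^5 + TV/(1+r)^5
    = 7.42809 + 7.70622 + 7.99476 + 8.29411 + 8.60467 + 191.86577 = 231.89363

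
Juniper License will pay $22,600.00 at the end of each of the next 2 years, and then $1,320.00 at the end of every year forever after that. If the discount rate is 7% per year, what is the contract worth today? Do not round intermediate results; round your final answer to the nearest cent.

$57331.77

PV of 2-year annuity: $22,600.00 × [1 − (1+0.07)^−2] / 0.07 = 40861.21059
Perpetuity value at year 2: $1,320.00 / 0.07 = 18857.14286
PV of perpetuity: 18857.14286 / (1+0.07)^2 = 16470.55888
Total PV = 40861.21059 + 16470.55888 = 57331.76946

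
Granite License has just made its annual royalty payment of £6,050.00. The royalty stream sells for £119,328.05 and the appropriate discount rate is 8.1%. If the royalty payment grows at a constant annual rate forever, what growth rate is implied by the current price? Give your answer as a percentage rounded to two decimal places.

P = D₀(1+g)/(r−g) ⇒ P(r−g) = D₀(1+g) ⇒ g(P+D₀) = P·r − D₀
g = (P·r − D₀)/(P + D₀) = (£119,328.05×0.081 − £6,050.00) / (£119,328.05 + £6,050.00) = 0.028837

2.88%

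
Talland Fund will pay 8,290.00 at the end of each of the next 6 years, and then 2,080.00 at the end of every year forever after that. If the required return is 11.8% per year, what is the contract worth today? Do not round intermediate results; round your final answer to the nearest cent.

43304.24

PV of 6-year annuity: 8,290.00 × [1 − (1+0.118)^−6] / 0.118 = 34277.50604
Perpetuity value at year 6: 2,080.00 / 0.118 = 17627.11864
PV of perpetuity: 17627.11864 / (1+0.118)^6 = 9026.73112
Total PV = 34277.50604 + 9026.73112 = 43304.23716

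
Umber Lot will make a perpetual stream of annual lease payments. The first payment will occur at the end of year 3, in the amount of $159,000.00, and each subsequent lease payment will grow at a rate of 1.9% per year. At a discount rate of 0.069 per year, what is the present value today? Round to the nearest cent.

Value at end of year 2: C₁ / (r − g) = $159,000.00 / (0.069 − 0.019) = $3,180,000.0000
Discount to today: PV = $3,180,000.0000 / (1 + 0.069)^2 = $3,180,000.0000 / 1.142761 = $2,782,734.10

$2782734.10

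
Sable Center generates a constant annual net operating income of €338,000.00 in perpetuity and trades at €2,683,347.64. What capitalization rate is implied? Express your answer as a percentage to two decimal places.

12.60%

P = C/r ⇒ r = C/P = €338,000.00/€2,683,347.64 = 0.125962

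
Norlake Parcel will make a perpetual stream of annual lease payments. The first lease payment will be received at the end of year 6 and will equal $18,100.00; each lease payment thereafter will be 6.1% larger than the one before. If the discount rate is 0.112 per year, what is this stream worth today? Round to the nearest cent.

Value at end of year 5: C₁ / (r − g) = $18,100.00 / (0.112 − 0.061) = $354,901.9608
Discount to today: PV = $354,901.9608 / (1 + 0.112)^5 = $354,901.9608 / 1.700294 = $208,729.80

$208729.80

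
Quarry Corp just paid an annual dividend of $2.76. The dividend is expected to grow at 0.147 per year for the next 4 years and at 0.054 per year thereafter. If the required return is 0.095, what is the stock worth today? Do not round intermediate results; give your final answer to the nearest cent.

D_1 = 3.16572
D_2 = 3.63108
D_3 = 4.16485
D_4 = 4.77708
Terminal value at year 4: TV = D_4×(1+g_2)/(r−g_2) = 5.03505/0.041 = 122.80598
P_0 = D_1/(1+r)^1 + D_2/(1+r)^2 + D_3/(1+r)^3 + D_4/(1+r)^4 + TV/(1+r)^4
    = 2.89107 + 3.02836 + 3.17217 + 3.32282 + 85.42068 = 97.83510

$97.84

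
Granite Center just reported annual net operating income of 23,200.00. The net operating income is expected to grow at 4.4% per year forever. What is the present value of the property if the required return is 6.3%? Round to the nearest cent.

D₁ = D₀ × (1 + g) = 23,200.00 × 1.044 = 24,220.8000
Growing perpetuity: P = D₁ / (r − g) = 24,220.8000 / (0.063 − 0.044) = 1,274,778.95

1274778.95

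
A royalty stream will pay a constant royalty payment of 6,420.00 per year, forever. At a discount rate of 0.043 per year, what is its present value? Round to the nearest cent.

Level perpetuity: PV = C / r = 6,420.00 / 0.043 = 149,302.33

149302.33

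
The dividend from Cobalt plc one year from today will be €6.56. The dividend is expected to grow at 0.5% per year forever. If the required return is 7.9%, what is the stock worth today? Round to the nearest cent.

Growing perpetuity: P = D₁ / (r − g) = €6.5600 / (0.079 − 0.005) = €88.65

€88.65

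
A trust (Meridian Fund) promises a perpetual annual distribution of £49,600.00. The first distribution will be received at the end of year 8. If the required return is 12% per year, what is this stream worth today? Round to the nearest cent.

Value at end of year 7: C / r = £49,600.00 / 0.12 = £413,333.3333
Discount to today: PV = £413,333.3333 / (1 + 0.12)^7 = £413,333.3333 / 2.210681 = £186,971.01

£186971.01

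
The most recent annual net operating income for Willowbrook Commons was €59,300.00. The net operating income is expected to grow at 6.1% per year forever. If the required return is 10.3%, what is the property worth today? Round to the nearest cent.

D₁ = D₀ × (1 + g) = €59,300.00 × 1.061 = €62,917.3000
Growing perpetuity: P = D₁ / (r − g) = €62,917.3000 / (0.103 − 0.061) = €1,498,030.95

€1498030.95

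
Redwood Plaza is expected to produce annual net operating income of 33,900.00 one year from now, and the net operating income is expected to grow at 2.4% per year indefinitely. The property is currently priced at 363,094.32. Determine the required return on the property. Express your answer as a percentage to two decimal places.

P = D₁/(r − g) ⇒ r = D₁/P + g = 33,900.0000/363,094.32 + 0.024 = 0.093364 + 0.024 = 0.117364

11.74%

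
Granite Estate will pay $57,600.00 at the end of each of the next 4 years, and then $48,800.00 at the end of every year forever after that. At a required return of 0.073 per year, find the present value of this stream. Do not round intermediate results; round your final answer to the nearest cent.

PV of 4-year annuity: $57,600.00 × [1 − (1+0.073)^−4] / 0.073 = 193789.27110
Perpetuity value at year 4: $48,800.00 / 0.073 = 668493.15068
PV of perpetuity: 668493.15068 / (1+0.073)^4 = 504310.57378
Total PV = 193789.27110 + 504310.57378 = 698099.84488

$698099.84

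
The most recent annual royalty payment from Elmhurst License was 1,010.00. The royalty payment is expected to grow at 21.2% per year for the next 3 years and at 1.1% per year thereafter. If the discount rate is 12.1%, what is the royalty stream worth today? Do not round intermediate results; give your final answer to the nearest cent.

15281.07

D_1 = 1224.12000
D_2 = 1483.63344
D_3 = 1798.16373
Terminal value at year 3: TV = D_3×(1+g_2)/(r−g_2) = 1817.94353/0.11 = 16526.75937
P_0 = D_1/(1+r)^1 + D_2/(1+r)^2 + D_3/(1+r)^3 + TV/(1+r)^3
    = 1091.98930 + 1180.63428 + 1276.47524 + 11731.96790 = 15281.06671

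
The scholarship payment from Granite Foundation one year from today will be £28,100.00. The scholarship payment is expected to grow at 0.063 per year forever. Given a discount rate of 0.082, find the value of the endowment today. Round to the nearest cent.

£1478947.37

Growing perpetuity: P = D₁ / (r − g) = £28,100.0000 / (0.082 − 0.063) = £1,478,947.37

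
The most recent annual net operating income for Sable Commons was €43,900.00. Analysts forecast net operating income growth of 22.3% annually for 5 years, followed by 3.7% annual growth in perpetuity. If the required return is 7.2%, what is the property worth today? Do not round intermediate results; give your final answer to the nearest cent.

D_1 = 53689.70000
D_2 = 65662.50310
D_3 = 80305.24129
D_4 = 98213.31010
D_5 = 120114.87825
Terminal value at year 5: TV = D_5×(1+g_2)/(r−g_2) = 124559.12875/0.035 = 3558832.24991
P_0 = D_1/(1+r)^1 + D_2/(1+r)^2 + D_3/(1+r)^3 + D_4/(1+r)^4 + D_5/(1+r)^5 + TV/(1+r)^5
    = 50083.67537 + 57138.37218 + 65186.78095 + 74368.87417 + 84844.34058 + 2513816.60524 = 2845438.64850

€2845438.65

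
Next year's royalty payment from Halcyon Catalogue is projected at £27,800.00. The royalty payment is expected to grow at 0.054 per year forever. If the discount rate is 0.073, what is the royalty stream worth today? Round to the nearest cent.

£1463157.89

Growing perpetuity: P = D₁ / (r − g) = £27,800.0000 / (0.073 − 0.054) = £1,463,157.89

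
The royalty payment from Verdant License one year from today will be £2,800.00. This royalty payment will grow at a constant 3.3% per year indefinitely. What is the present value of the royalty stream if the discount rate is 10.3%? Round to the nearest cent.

£40000.00

Growing perpetuity: P = D₁ / (r − g) = £2,800.0000 / (0.103 − 0.033) = £40,000.00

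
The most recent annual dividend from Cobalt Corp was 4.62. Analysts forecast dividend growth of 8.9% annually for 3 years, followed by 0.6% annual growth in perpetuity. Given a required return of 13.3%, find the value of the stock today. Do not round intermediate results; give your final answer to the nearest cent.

45.31

D_1 = 5.03118
D_2 = 5.47896
D_3 = 5.96658
Terminal value at year 3: TV = D_3×(1+g_2)/(r−g_2) = 6.00238/0.127 = 47.26285
P_0 = D_1/(1+r)^1 + D_2/(1+r)^2 + D_3/(1+r)^3 + TV/(1+r)^3
    = 4.44058 + 4.26813 + 4.10238 + 32.49602 = 45.30711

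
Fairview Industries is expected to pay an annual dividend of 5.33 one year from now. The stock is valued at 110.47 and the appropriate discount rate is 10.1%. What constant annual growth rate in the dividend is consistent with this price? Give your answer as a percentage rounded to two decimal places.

5.28%

P = D₁/(r−g) ⇒ g = r − D₁/P = 0.101 − 5.33/110.47 = 0.052752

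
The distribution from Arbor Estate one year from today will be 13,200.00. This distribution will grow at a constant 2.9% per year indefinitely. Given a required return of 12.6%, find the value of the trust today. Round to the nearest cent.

Growing perpetuity: P = D₁ / (r − g) = 13,200.0000 / (0.126 − 0.029) = 136,082.47

136082.47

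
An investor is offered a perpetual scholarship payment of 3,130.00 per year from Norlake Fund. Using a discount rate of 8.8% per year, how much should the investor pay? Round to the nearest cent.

35568.18

Level perpetuity: PV = C / r = 3,130.00 / 0.088 = 35,568.18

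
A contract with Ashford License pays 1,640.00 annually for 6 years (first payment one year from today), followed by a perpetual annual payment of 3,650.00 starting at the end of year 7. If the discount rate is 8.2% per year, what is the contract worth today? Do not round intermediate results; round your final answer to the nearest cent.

PV of 6-year annuity: 1,640.00 × [1 − (1+0.082)^−6] / 0.082 = 7535.74197
Perpetuity value at year 6: 3,650.00 / 0.082 = 44512.19512
PV of perpetuity: 44512.19512 / (1+0.082)^6 = 27740.57428
Total PV = 7535.74197 + 27740.57428 = 35276.31625

35276.32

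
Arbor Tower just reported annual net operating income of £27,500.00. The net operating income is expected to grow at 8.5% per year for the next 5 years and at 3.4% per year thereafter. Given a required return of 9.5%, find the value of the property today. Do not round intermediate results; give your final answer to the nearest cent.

£579025.94

D_1 = 29837.50000
D_2 = 32373.68750
D_3 = 35125.45094
D_4 = 38111.11427
D_5 = 41350.55898
Terminal value at year 5: TV = D_5×(1+g_2)/(r−g_2) = 42756.47799/0.061 = 700925.86861
P_0 = D_1/(1+r)^1 + D_2/(1+r)^2 + D_3/(1+r)^3 + D_4/(1+r)^4 + D_5/(1+r)^5 + TV/(1+r)^5
    = 27248.85845 + 27000.01043 + 26753.43499 + 26509.11138 + 26267.01904 + 445247.50305 = 579025.93733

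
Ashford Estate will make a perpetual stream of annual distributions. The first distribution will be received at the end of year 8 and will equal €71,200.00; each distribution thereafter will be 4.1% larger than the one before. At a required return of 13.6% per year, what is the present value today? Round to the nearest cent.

€306978.58

Value at end of year 7: C₁ / (r − g) = €71,200.00 / (0.136 − 0.041) = €749,473.6842
Discount to today: PV = €749,473.6842 / (1 + 0.136)^7 = €749,473.6842 / 2.441453 = €306,978.58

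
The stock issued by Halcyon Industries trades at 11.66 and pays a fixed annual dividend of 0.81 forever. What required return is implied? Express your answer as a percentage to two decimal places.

P = C/r ⇒ r = C/P = 0.81/11.66 = 0.069468

6.95%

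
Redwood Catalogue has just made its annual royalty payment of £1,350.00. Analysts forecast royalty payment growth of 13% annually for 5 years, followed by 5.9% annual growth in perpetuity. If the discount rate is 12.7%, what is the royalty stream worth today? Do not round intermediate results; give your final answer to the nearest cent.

D_1 = 1525.50000
D_2 = 1723.81500
D_3 = 1947.91095
D_4 = 2201.13937
D_5 = 2487.28749
Terminal value at year 5: TV = D_5×(1+g_2)/(r−g_2) = 2634.03745/0.068 = 38735.84491
P_0 = D_1/(1+r)^1 + D_2/(1+r)^2 + D_3/(1+r)^3 + D_4/(1+r)^4 + D_5/(1+r)^5 + TV/(1+r)^5
    = 1353.59361 + 1357.19679 + 1360.80956 + 1364.43194 + 1368.06397 + 21305.58449 = 28109.68037

£28109.68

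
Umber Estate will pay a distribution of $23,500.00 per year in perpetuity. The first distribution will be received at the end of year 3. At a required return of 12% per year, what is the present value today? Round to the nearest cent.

$156117.13

Value at end of year 2: C / r = $23,500.00 / 0.12 = $195,833.3333
Discount to today: PV = $195,833.3333 / (1 + 0.12)^2 = $195,833.3333 / 1.254400 = $156,117.13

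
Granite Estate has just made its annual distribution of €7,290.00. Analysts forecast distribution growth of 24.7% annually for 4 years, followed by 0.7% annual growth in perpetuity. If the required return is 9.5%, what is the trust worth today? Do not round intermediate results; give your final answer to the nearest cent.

€181092.76

D_1 = 9090.63000
D_2 = 11336.01561
D_3 = 14136.01147
D_4 = 17627.60630
Terminal value at year 4: TV = D_4×(1+g_2)/(r−g_2) = 17750.99954/0.088 = 201715.90388
P_0 = D_1/(1+r)^1 + D_2/(1+r)^2 + D_3/(1+r)^3 + D_4/(1+r)^4 + TV/(1+r)^4
    = 8301.94521 + 9454.36134 + 10766.74758 + 12261.30980 + 140308.39733 = 181092.76125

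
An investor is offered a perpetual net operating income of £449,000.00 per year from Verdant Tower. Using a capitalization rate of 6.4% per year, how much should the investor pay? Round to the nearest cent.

£7015625.00

Level perpetuity: PV = C / r = £449,000.00 / 0.064 = £7,015,625.00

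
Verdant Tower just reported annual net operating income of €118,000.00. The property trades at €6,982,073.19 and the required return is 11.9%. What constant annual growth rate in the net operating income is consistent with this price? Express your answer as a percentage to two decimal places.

P = D₀(1+g)/(r−g) ⇒ P(r−g) = D₀(1+g) ⇒ g(P+D₀) = P·r − D₀
g = (P·r − D₀)/(P + D₀) = (€6,982,073.19×0.119 − €118,000.00) / (€6,982,073.19 + €118,000.00) = 0.100403

10.04%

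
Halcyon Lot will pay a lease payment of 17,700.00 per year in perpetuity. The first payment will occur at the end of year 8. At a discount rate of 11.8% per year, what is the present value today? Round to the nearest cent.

Value at end of year 7: C / r = 17,700.00 / 0.118 = 150,000.0000
Discount to today: PV = 150,000.0000 / (1 + 0.118)^7 = 150,000.0000 / 2.183195 = 68,706.63

68706.63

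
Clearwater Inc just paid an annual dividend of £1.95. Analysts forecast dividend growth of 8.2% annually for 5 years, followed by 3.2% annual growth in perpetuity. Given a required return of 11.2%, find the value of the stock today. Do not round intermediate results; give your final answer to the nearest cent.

£30.93

D_1 = 2.10990
D_2 = 2.28291
D_3 = 2.47011
D_4 = 2.67266
D_5 = 2.89182
Terminal value at year 5: TV = D_5×(1+g_2)/(r−g_2) = 2.98436/0.08 = 37.30445
P_0 = D_1/(1+r)^1 + D_2/(1+r)^2 + D_3/(1+r)^3 + D_4/(1+r)^4 + D_5/(1+r)^5 + TV/(1+r)^5
    = 1.89739 + 1.84620 + 1.79640 + 1.74793 + 1.70078 + 21.94000 = 30.92870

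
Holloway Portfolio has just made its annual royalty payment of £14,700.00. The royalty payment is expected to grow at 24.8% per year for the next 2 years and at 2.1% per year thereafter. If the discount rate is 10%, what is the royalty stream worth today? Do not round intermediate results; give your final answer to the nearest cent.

D_1 = 18345.60000
D_2 = 22895.30880
Terminal value at year 2: TV = D_2×(1+g_2)/(r−g_2) = 23376.11028/0.079 = 295900.13019
P_0 = D_1/(1+r)^1 + D_2/(1+r)^2 + TV/(1+r)^2
    = 16677.81818 + 18921.74281 + 244545.56214 = 280145.12313

£280145.12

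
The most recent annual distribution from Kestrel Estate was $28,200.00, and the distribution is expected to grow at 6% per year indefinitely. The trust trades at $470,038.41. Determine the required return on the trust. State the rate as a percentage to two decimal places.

D₁ = $28,200.00 × 1.06 = $29,892.0000
P = D₁/(r − g) ⇒ r = D₁/P + g = $29,892.0000/$470,038.41 + 0.06 = 0.063595 + 0.06 = 0.123595

12.36%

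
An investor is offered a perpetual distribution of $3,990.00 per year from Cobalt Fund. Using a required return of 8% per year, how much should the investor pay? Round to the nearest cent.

Level perpetuity: PV = C / r = $3,990.00 / 0.08 = $49,875.00

$49875.00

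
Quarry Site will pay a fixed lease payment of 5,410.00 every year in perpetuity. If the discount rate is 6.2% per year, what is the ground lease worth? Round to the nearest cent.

Level perpetuity: PV = C / r = 5,410.00 / 0.062 = 87,258.06

87258.06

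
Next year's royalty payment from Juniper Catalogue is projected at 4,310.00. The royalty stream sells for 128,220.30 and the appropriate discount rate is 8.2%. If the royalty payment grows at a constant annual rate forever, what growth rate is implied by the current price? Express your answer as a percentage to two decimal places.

P = D₁/(r−g) ⇒ g = r − D₁/P = 0.082 − 4,310.00/128,220.30 = 0.048386

4.84%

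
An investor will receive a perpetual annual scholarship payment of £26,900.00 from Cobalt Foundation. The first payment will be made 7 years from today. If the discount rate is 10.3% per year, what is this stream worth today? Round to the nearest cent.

Value at end of year 6: C / r = £26,900.00 / 0.103 = £261,165.0485
Discount to today: PV = £261,165.0485 / (1 + 0.103)^6 = £261,165.0485 / 1.800749 = £145,031.38

£145031.38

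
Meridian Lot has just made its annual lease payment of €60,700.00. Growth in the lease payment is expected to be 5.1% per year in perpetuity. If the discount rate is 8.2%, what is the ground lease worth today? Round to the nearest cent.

€2057925.81

D₁ = D₀ × (1 + g) = €60,700.00 × 1.051 = €63,795.7000
Growing perpetuity: P = D₁ / (r − g) = €63,795.7000 / (0.082 − 0.051) = €2,057,925.81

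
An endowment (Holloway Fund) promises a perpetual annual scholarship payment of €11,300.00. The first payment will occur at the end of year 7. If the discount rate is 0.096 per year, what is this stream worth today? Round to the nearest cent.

Value at end of year 6: C / r = €11,300.00 / 0.096 = €117,708.3333
Discount to today: PV = €117,708.3333 / (1 + 0.096)^6 = €117,708.3333 / 1.733258 = €67,911.59

€67911.59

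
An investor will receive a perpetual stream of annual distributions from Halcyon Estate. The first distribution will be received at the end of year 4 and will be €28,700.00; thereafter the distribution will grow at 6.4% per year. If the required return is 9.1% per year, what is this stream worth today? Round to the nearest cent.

€818547.49

Value at end of year 3: C₁ / (r − g) = €28,700.00 / (0.091 − 0.064) = €1,062,962.9630
Discount to today: PV = €1,062,962.9630 / (1 + 0.091)^3 = €1,062,962.9630 / 1.298597 = €818,547.49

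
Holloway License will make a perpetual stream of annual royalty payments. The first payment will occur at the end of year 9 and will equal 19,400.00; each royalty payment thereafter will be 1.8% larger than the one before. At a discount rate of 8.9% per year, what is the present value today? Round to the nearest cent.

138140.28

Value at end of year 8: C₁ / (r − g) = 19,400.00 / (0.089 − 0.018) = 273,239.4366
Discount to today: PV = 273,239.4366 / (1 + 0.089)^8 = 273,239.4366 / 1.977985 = 138,140.28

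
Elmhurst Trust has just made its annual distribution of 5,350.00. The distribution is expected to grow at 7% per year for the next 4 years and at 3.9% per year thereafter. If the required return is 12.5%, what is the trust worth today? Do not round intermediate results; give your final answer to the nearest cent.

71801.94

D_1 = 5724.50000
D_2 = 6125.21500
D_3 = 6553.98005
D_4 = 7012.75865
Terminal value at year 4: TV = D_4×(1+g_2)/(r−g_2) = 7286.25624/0.086 = 84723.90978
P_0 = D_1/(1+r)^1 + D_2/(1+r)^2 + D_3/(1+r)^3 + D_4/(1+r)^4 + TV/(1+r)^4
    = 5088.44444 + 4839.67605 + 4603.06966 + 4378.03070 + 52892.71978 = 71801.94064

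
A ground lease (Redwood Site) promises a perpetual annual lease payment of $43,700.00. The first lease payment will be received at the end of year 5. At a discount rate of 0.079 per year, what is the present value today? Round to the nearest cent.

Value at end of year 4: C / r = $43,700.00 / 0.079 = $553,164.5570
Discount to today: PV = $553,164.5570 / (1 + 0.079)^4 = $553,164.5570 / 1.355457 = $408,101.85

$408101.85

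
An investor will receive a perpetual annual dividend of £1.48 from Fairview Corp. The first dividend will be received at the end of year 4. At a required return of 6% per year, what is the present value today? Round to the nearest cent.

Value at end of year 3: C / r = £1.48 / 0.06 = £24.6667
Discount to today: PV = £24.6667 / (1 + 0.06)^3 = £24.6667 / 1.191016 = £20.71

£20.71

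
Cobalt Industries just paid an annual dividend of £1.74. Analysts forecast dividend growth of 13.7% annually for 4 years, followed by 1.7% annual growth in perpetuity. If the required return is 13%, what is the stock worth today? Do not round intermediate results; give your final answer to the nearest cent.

£23.12

D_1 = 1.97838
D_2 = 2.24942
D_3 = 2.55759
D_4 = 2.90798
Terminal value at year 4: TV = D_4×(1+g_2)/(r−g_2) = 2.95741/0.113 = 26.17180
P_0 = D_1/(1+r)^1 + D_2/(1+r)^2 + D_3/(1+r)^3 + D_4/(1+r)^4 + TV/(1+r)^4
    = 1.75078 + 1.76162 + 1.77254 + 1.78352 + 16.05166 = 23.12011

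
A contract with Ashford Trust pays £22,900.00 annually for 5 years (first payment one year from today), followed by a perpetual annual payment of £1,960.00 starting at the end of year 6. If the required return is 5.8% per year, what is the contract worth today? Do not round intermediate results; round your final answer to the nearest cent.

£122482.00

PV of 5-year annuity: £22,900.00 × [1 − (1+0.058)^−5] / 0.058 = 96990.24226
Perpetuity value at year 5: £1,960.00 / 0.058 = 33793.10345
PV of perpetuity: 33793.10345 / (1+0.058)^5 = 25491.75520
Total PV = 96990.24226 + 25491.75520 = 122481.99746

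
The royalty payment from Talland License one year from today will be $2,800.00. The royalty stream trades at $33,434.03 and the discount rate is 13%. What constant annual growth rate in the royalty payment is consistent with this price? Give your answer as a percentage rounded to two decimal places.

4.63%

P = D₁/(r−g) ⇒ g = r − D₁/P = 0.13 − $2,800.00/$33,434.03 = 0.046253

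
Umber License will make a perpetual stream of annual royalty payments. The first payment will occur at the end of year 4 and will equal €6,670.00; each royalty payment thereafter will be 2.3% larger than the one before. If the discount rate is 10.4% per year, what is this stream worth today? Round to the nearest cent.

€61197.49

Value at end of year 3: C₁ / (r − g) = €6,670.00 / (0.104 − 0.023) = €82,345.6790
Discount to today: PV = €82,345.6790 / (1 + 0.104)^3 = €82,345.6790 / 1.345573 = €61,197.49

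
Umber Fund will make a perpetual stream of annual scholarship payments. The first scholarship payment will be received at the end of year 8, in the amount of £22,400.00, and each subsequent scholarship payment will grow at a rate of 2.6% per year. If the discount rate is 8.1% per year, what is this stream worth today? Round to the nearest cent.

Value at end of year 7: C₁ / (r − g) = £22,400.00 / (0.081 − 0.026) = £407,272.7273
Discount to today: PV = £407,272.7273 / (1 + 0.081)^7 = £407,272.7273 / 1.724963 = £236,105.16

£236105.16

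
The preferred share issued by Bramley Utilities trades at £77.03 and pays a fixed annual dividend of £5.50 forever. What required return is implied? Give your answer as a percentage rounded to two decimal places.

P = C/r ⇒ r = C/P = £5.50/£77.03 = 0.071401

7.14%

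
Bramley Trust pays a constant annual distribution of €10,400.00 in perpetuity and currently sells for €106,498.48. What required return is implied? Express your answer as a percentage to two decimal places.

P = C/r ⇒ r = C/P = €10,400.00/€106,498.48 = 0.097654

9.77%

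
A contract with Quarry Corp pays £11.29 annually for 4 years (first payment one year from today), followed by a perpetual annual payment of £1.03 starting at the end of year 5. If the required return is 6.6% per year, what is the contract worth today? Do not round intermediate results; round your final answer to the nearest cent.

PV of 4-year annuity: £11.29 × [1 − (1+0.066)^−4] / 0.066 = 38.58949
Perpetuity value at year 4: £1.03 / 0.066 = 15.60606
PV of perpetuity: 15.60606 / (1+0.066)^4 = 12.08550
Total PV = 38.58949 + 12.08550 = 50.67499

£50.67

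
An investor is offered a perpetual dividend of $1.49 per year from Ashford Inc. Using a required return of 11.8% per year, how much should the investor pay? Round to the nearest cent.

$12.63

Level perpetuity: PV = C / r = $1.49 / 0.118 = $12.63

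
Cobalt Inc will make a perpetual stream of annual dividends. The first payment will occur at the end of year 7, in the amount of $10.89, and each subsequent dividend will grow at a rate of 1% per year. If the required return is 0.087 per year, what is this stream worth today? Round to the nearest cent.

Value at end of year 6: C₁ / (r − g) = $10.89 / (0.087 − 0.01) = $141.4286
Discount to today: PV = $141.4286 / (1 + 0.087)^6 = $141.4286 / 1.649595 = $85.74

$85.74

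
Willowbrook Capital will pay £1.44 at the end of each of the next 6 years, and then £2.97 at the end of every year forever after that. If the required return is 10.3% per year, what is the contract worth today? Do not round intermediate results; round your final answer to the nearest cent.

£22.23

PV of 6-year annuity: £1.44 × [1 − (1+0.103)^−6] / 0.103 = 6.21682
Perpetuity value at year 6: £2.97 / 0.103 = 28.83495
PV of perpetuity: 28.83495 / (1+0.103)^6 = 16.01276
Total PV = 6.21682 + 16.01276 = 22.22958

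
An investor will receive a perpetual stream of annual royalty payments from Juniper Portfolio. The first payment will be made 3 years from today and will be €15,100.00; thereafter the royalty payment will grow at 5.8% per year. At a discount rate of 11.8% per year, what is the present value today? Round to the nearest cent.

Value at end of year 2: C₁ / (r − g) = €15,100.00 / (0.118 − 0.058) = €251,666.6667
Discount to today: PV = €251,666.6667 / (1 + 0.118)^2 = €251,666.6667 / 1.249924 = €201,345.58

€201345.58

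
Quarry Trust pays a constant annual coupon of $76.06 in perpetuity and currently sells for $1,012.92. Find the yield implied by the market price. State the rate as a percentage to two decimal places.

7.51%

P = C/r ⇒ r = C/P = $76.06/$1,012.92 = 0.075090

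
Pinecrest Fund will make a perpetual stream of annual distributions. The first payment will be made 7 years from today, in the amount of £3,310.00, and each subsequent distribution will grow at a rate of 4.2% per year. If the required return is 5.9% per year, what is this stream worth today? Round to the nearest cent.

Value at end of year 6: C₁ / (r − g) = £3,310.00 / (0.059 − 0.042) = £194,705.8824
Discount to today: PV = £194,705.8824 / (1 + 0.059)^6 = £194,705.8824 / 1.410509 = £138,039.48

£138039.48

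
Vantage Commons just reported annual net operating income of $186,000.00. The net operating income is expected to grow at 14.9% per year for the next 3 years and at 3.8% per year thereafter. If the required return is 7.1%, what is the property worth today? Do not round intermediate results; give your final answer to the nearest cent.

$7867466.63

D_1 = 213714.00000
D_2 = 245557.38600
D_3 = 282145.43651
Terminal value at year 3: TV = D_3×(1+g_2)/(r−g_2) = 292866.96310/0.033 = 8874756.45762
P_0 = D_1/(1+r)^1 + D_2/(1+r)^2 + D_3/(1+r)^3 + TV/(1+r)^3
    = 199546.21849 + 214078.99630 + 229670.18371 + 7224171.23307 = 7867466.63157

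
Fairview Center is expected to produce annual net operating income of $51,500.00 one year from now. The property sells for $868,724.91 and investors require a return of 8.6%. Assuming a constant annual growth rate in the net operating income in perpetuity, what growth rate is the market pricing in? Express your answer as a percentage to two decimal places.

2.67%

P = D₁/(r−g) ⇒ g = r − D₁/P = 0.086 − $51,500.00/$868,724.91 = 0.026718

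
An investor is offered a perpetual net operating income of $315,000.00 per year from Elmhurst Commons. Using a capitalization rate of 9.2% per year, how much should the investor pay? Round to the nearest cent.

$3423913.04

Level perpetuity: PV = C / r = $315,000.00 / 0.092 = $3,423,913.04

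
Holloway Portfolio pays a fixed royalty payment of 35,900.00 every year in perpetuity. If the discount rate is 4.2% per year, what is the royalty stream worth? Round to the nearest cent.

854761.90

Level perpetuity: PV = C / r = 35,900.00 / 0.042 = 854,761.90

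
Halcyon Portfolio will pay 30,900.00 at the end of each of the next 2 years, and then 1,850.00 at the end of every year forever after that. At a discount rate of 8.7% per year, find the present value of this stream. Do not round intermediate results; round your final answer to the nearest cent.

PV of 2-year annuity: 30,900.00 × [1 − (1+0.087)^−2] / 0.087 = 54578.53075
Perpetuity value at year 2: 1,850.00 / 0.087 = 21264.36782
PV of perpetuity: 21264.36782 / (1+0.087)^2 = 17996.72115
Total PV = 54578.53075 + 17996.72115 = 72575.25190

72575.25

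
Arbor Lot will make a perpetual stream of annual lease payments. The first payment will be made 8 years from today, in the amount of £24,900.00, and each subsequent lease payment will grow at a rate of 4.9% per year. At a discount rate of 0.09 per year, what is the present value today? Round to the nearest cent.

£332223.24

Value at end of year 7: C₁ / (r − g) = £24,900.00 / (0.09 − 0.049) = £607,317.0732
Discount to today: PV = £607,317.0732 / (1 + 0.09)^7 = £607,317.0732 / 1.828039 = £332,223.24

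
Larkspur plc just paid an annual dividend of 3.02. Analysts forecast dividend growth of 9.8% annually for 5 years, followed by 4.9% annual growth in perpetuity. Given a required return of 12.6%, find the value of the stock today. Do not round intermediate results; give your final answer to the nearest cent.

D_1 = 3.31596
D_2 = 3.64092
D_3 = 3.99773
D_4 = 4.38951
D_5 = 4.81968
Terminal value at year 5: TV = D_5×(1+g_2)/(r−g_2) = 5.05585/0.077 = 65.66038
P_0 = D_1/(1+r)^1 + D_2/(1+r)^2 + D_3/(1+r)^3 + D_4/(1+r)^4 + D_5/(1+r)^5 + TV/(1+r)^5
    = 2.94490 + 2.87167 + 2.80026 + 2.73063 + 2.66273 + 36.27534 = 50.28553

50.29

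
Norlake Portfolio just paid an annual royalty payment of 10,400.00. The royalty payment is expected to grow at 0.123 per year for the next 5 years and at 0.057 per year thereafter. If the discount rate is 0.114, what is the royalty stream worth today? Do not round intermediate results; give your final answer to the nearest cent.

D_1 = 11679.20000
D_2 = 13115.74160
D_3 = 14728.97782
D_4 = 16540.64209
D_5 = 18575.14107
Terminal value at year 5: TV = D_5×(1+g_2)/(r−g_2) = 19633.92411/0.057 = 344454.80887
P_0 = D_1/(1+r)^1 + D_2/(1+r)^2 + D_3/(1+r)^3 + D_4/(1+r)^4 + D_5/(1+r)^5 + TV/(1+r)^5
    = 10484.02154 + 10568.72190 + 10654.10654 + 10740.18101 + 10826.95088 + 200773.45752 = 254047.43940

254047.44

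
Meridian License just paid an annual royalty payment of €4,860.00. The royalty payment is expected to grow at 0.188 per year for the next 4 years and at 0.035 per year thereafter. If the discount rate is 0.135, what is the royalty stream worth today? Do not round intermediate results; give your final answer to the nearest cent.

€82193.15

D_1 = 5773.68000
D_2 = 6859.13184
D_3 = 8148.64863
D_4 = 9680.59457
Terminal value at year 4: TV = D_4×(1+g_2)/(r−g_2) = 10019.41538/0.1 = 100194.15377
P_0 = D_1/(1+r)^1 + D_2/(1+r)^2 + D_3/(1+r)^3 + D_4/(1+r)^4 + TV/(1+r)^4
    = 5086.94273 + 5324.48279 + 5573.11502 + 5833.35740 + 60375.24909 = 82193.14703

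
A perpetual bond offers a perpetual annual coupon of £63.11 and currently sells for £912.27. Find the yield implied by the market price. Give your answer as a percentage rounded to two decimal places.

6.92%

P = C/r ⇒ r = C/P = £63.11/£912.27 = 0.069179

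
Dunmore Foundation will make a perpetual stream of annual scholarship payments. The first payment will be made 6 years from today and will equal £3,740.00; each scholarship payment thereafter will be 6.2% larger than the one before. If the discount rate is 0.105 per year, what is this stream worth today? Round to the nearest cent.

£52794.87

Value at end of year 5: C₁ / (r − g) = £3,740.00 / (0.105 − 0.062) = £86,976.7442
Discount to today: PV = £86,976.7442 / (1 + 0.105)^5 = £86,976.7442 / 1.647447 = £52,794.87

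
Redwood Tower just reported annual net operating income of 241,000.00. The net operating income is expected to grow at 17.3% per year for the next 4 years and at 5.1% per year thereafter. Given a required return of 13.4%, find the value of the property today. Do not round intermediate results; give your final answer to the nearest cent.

4543450.36

D_1 = 282693.00000
D_2 = 331598.88900
D_3 = 388965.49680
D_4 = 456256.52774
Terminal value at year 4: TV = D_4×(1+g_2)/(r−g_2) = 479525.61066/0.083 = 5777416.99588
P_0 = D_1/(1+r)^1 + D_2/(1+r)^2 + D_3/(1+r)^3 + D_4/(1+r)^4 + TV/(1+r)^4
    = 249288.35979 + 257861.76899 + 266730.03088 + 275903.28591 + 3493666.90959 = 4543450.35516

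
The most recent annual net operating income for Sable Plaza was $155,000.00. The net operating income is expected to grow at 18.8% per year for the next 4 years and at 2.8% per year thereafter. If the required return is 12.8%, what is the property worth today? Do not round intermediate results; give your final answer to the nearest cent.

D_1 = 184140.00000
D_2 = 218758.32000
D_3 = 259884.88416
D_4 = 308743.24238
Terminal value at year 4: TV = D_4×(1+g_2)/(r−g_2) = 317388.05317/0.1 = 3173880.53169
P_0 = D_1/(1+r)^1 + D_2/(1+r)^2 + D_3/(1+r)^3 + D_4/(1+r)^4 + TV/(1+r)^4
    = 163244.68085 + 171927.90856 + 181073.01007 + 190704.55316 + 1960442.80653 = 2667392.95917

$2667392.96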